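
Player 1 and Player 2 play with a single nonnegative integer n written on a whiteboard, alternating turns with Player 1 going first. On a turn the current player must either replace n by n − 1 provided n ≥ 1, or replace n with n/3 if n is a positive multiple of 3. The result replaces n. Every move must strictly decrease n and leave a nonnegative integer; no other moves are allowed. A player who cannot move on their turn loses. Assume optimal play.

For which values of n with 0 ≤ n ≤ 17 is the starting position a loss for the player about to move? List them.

0, 2, 4, 7, 9, 11, 13, 15, 17

Label each position W (a win for the player to move) or L (a loss). A position with no legal move is L; any other position is W exactly when some move reaches an L, and L when every move reaches a W.
n=0: no move → L
n=1: W (go to 0, an L position)
n=2: L (sole option 1(W) is W)
n=3: W (go to 2, an L position)
n=4: L (sole option 3(W) is W)
n=5: W (go to 4, an L position)
n=6: W (go to 2, an L position)
n=7: L (sole option 6(W) is W)
n=8: W (go to 7, an L position)
n=9: L (options 3(W), 8(W) are all W)
n=10: W (go to 9, an L position)
n=11: L (sole option 10(W) is W)
n=12: W (go to 4, an L position)
n=13: L (sole option 12(W) is W)
n=14: W (go to 13, an L position)
n=15: L (options 5(W), 14(W) are all W)
n=16: W (go to 15, an L position)
n=17: L (sole option 16(W) is W)
The losing starting values of n are exactly the entries labelled L in this table (9 of them).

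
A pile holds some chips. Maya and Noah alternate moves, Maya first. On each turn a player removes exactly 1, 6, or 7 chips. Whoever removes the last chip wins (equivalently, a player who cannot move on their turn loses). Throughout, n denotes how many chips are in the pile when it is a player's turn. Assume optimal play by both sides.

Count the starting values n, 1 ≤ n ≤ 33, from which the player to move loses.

Classify positions by backward induction: terminal positions (no move available) are L. From any other position, the mover wins iff some move reaches an L.
n=0: no move → L
n=1: can move to 0, which is L ⇒ W
n=2: the only move is to 1(W), a W ⇒ L
n=3: can move to 2, which is L ⇒ W
n=4: the only move is to 3(W), a W ⇒ L
n=5: can move to 4, which is L ⇒ W
n=6: can move to 0, which is L ⇒ W
n=7: can move to 0, which is L ⇒ W
n=8: can move to 2, which is L ⇒ W
n=9: can move to 2, which is L ⇒ W
n=10: can move to 4, which is L ⇒ W
n=11: can move to 4, which is L ⇒ W
n=12: moves to 11(W), 6(W), 5(W); every one is W ⇒ L
n=13: can move to 12, which is L ⇒ W
n=14: moves to 13(W), 8(W), 7(W); every one is W ⇒ L
n=15: can move to 14, which is L ⇒ W
n=16: moves to 15(W), 10(W), 9(W); every one is W ⇒ L
n=17: can move to 16, which is L ⇒ W
n=18: can move to 12, which is L ⇒ W
n=19: can move to 12, which is L ⇒ W
n=20: can move to 14, which is L ⇒ W
n=21: can move to 14, which is L ⇒ W
n=22: can move to 16, which is L ⇒ W
n=23: can move to 16, which is L ⇒ W
n=24: moves to 23(W), 18(W), 17(W); every one is W ⇒ L
n=25: can move to 24, which is L ⇒ W
n=26: moves to 25(W), 20(W), 19(W); every one is W ⇒ L
n=27: can move to 26, which is L ⇒ W
n=28: moves to 27(W), 22(W), 21(W); every one is W ⇒ L
n=29: can move to 28, which is L ⇒ W
n=30: can move to 24, which is L ⇒ W
n=31: can move to 24, which is L ⇒ W
n=32: can move to 26, which is L ⇒ W
n=33: can move to 26, which is L ⇒ W
L entries with 1 ≤ n ≤ 33 (n=0 is outside the asked range and is not counted): n = 2, 4, 12, 14, 16, 24, 26, 28; that makes 8.

8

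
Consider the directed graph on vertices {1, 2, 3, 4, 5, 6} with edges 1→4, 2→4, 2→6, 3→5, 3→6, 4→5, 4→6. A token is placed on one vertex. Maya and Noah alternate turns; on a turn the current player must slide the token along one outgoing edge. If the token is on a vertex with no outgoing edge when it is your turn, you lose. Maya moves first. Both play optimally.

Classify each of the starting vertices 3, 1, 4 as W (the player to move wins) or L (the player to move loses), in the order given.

3: W, 1: L, 4: W

Compute win/loss labels from the base case upward. A position with no move is L. Any other position is W if it can reach an L in one move, else L.
Every edge goes from a vertex to one that appears earlier in the order 5, 6, 4, 2, 3, 1, so processing vertices in that order labels each vertex after all of its successors.
5: no outgoing edge → L
6: no outgoing edge → L
4: →6(L), so W
2: →6(L), so W
3: →6(L), so W
1: →4(W) only, which is W, so L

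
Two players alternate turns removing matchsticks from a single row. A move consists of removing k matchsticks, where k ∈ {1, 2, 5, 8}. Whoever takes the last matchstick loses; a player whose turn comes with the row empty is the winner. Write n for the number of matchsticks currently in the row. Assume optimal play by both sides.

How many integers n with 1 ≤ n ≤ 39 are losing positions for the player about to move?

Work bottom-up. With no move the player to move wins. Otherwise the position is W if at least one move leads to an L position for the opponent, and L if every move leads to a W.
n=0: no move; the opponent has just taken the last matchstick and therefore loses → W
n=1: the only move is to 0(W), a W ⇒ L
n=2: can move to 1, which is L ⇒ W
n=3: can move to 1, which is L ⇒ W
n=4: moves to 3(W), 2(W); every one is W ⇒ L
n=5: can move to 4, which is L ⇒ W
n=6: can move to 4, which is L ⇒ W
n=7: moves to 6(W), 5(W), 2(W); every one is W ⇒ L
n=8: can move to 7, which is L ⇒ W
n=9: can move to 7, which is L ⇒ W
n=10: moves to 9(W), 8(W), 5(W), 2(W); every one is W ⇒ L
n=11: can move to 10, which is L ⇒ W
n=12: can move to 10, which is L ⇒ W
n=13: moves to 12(W), 11(W), 8(W), 5(W); every one is W ⇒ L
n=14: can move to 13, which is L ⇒ W
n=15: can move to 13, which is L ⇒ W
n=16: moves to 15(W), 14(W), 11(W), 8(W); every one is W ⇒ L
n=17: can move to 16, which is L ⇒ W
n=18: can move to 16, which is L ⇒ W
n=19: moves to 18(W), 17(W), 14(W), 11(W); every one is W ⇒ L
n=20: can move to 19, which is L ⇒ W
n=21: can move to 19, which is L ⇒ W
n=22: moves to 21(W), 20(W), 17(W), 14(W); every one is W ⇒ L
n=23: can move to 22, which is L ⇒ W
n=24: can move to 22, which is L ⇒ W
n=25: moves to 24(W), 23(W), 20(W), 17(W); every one is W ⇒ L
n=26: can move to 25, which is L ⇒ W
n=27: can move to 25, which is L ⇒ W
n=28: moves to 27(W), 26(W), 23(W), 20(W); every one is W ⇒ L
n=29: can move to 28, which is L ⇒ W
n=30: can move to 28, which is L ⇒ W
n=31: moves to 30(W), 29(W), 26(W), 23(W); every one is W ⇒ L
n=32: can move to 31, which is L ⇒ W
n=33: can move to 31, which is L ⇒ W
n=34: moves to 33(W), 32(W), 29(W), 26(W); every one is W ⇒ L
n=35: can move to 34, which is L ⇒ W
n=36: can move to 34, which is L ⇒ W
n=37: moves to 36(W), 35(W), 32(W), 29(W); every one is W ⇒ L
n=38: can move to 37, which is L ⇒ W
n=39: can move to 37, which is L ⇒ W
L entries with 1 ≤ n ≤ 39 (the range starts at n=1): n = 1, 4, 7, 10, 13, 16, 19, 22, 25, 28, 31, 34, 37; that makes 13.

13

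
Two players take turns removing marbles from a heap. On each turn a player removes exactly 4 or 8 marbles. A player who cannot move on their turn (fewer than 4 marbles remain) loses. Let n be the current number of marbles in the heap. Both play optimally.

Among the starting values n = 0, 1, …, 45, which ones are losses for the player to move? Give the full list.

Compute win/loss labels from the base case upward. A position with no move is L. Any other position is W if it can reach an L in one move, else L.
n=0: no move → L
n=1: no move → L
n=2: no move → L
n=3: no move → L
n=4: can move to 0, which is L ⇒ W
n=5: can move to 1, which is L ⇒ W
n=6: can move to 2, which is L ⇒ W
n=7: can move to 3, which is L ⇒ W
n=8: can move to 0, which is L ⇒ W
n=9: can move to 1, which is L ⇒ W
n=10: can move to 2, which is L ⇒ W
n=11: can move to 3, which is L ⇒ W
n=12: moves to 8(W), 4(W); every one is W ⇒ L
n=13: moves to 9(W), 5(W); every one is W ⇒ L
n=14: moves to 10(W), 6(W); every one is W ⇒ L
n=15: moves to 11(W), 7(W); every one is W ⇒ L
n=16: can move to 12, which is L ⇒ W
n=17: can move to 13, which is L ⇒ W
n=18: can move to 14, which is L ⇒ W
n=19: can move to 15, which is L ⇒ W
n=20: can move to 12, which is L ⇒ W
n=21: can move to 13, which is L ⇒ W
n=22: can move to 14, which is L ⇒ W
n=23: can move to 15, which is L ⇒ W
n=24: moves to 20(W), 16(W); every one is W ⇒ L
n=25: moves to 21(W), 17(W); every one is W ⇒ L
n=26: moves to 22(W), 18(W); every one is W ⇒ L
n=27: moves to 23(W), 19(W); every one is W ⇒ L
n=28: can move to 24, which is L ⇒ W
n=29: can move to 25, which is L ⇒ W
n=30: can move to 26, which is L ⇒ W
n=31: can move to 27, which is L ⇒ W
n=32: can move to 24, which is L ⇒ W
n=33: can move to 25, which is L ⇒ W
n=34: can move to 26, which is L ⇒ W
n=35: can move to 27, which is L ⇒ W
n=36: moves to 32(W), 28(W); every one is W ⇒ L
n=37: moves to 33(W), 29(W); every one is W ⇒ L
n=38: moves to 34(W), 30(W); every one is W ⇒ L
n=39: moves to 35(W), 31(W); every one is W ⇒ L
n=40: can move to 36, which is L ⇒ W
n=41: can move to 37, which is L ⇒ W
n=42: can move to 38, which is L ⇒ W
n=43: can move to 39, which is L ⇒ W
n=44: can move to 36, which is L ⇒ W
n=45: can move to 37, which is L ⇒ W
The losing starting values of n are exactly the entries labelled L in this table (16 of them).

0, 1, 2, 3, 12, 13, 14, 15, 24, 25, 26, 27, 36, 37, 38, 39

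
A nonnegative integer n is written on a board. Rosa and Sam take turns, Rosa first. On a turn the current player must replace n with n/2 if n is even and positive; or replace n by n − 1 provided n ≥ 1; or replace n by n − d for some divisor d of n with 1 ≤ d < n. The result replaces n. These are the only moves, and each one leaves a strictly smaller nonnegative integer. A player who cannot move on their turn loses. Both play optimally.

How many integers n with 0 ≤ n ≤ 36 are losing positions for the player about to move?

18

Build the W/L table. Terminal = L. A non-terminal position is W if it has a move to some L; otherwise it is L.
n=0: no move → L
n=1: can move to 0, which is L ⇒ W
n=2: the only move is to 1(W), a W ⇒ L
n=3: can move to 2, which is L ⇒ W
n=4: can move to 2, which is L ⇒ W
n=5: the only move is to 4(W), a W ⇒ L
n=6: can move to 5, which is L ⇒ W
n=7: the only move is to 6(W), a W ⇒ L
n=8: can move to 7, which is L ⇒ W
n=9: moves to 6(W), 8(W); every one is W ⇒ L
n=10: can move to 5, which is L ⇒ W
n=11: the only move is to 10(W), a W ⇒ L
n=12: can move to 9, which is L ⇒ W
n=13: the only move is to 12(W), a W ⇒ L
n=14: can move to 7, which is L ⇒ W
n=15: moves to 10(W), 12(W), 14(W); every one is W ⇒ L
n=16: can move to 15, which is L ⇒ W
n=17: the only move is to 16(W), a W ⇒ L
n=18: can move to 9, which is L ⇒ W
n=19: the only move is to 18(W), a W ⇒ L
n=20: can move to 15, which is L ⇒ W
n=21: moves to 14(W), 18(W), 20(W); every one is W ⇒ L
n=22: can move to 11, which is L ⇒ W
n=23: the only move is to 22(W), a W ⇒ L
n=24: can move to 21, which is L ⇒ W
n=25: moves to 20(W), 24(W); every one is W ⇒ L
n=26: can move to 13, which is L ⇒ W
n=27: moves to 18(W), 24(W), 26(W); every one is W ⇒ L
n=28: can move to 21, which is L ⇒ W
n=29: the only move is to 28(W), a W ⇒ L
n=30: can move to 15, which is L ⇒ W
n=31: the only move is to 30(W), a W ⇒ L
n=32: can move to 31, which is L ⇒ W
n=33: moves to 22(W), 30(W), 32(W); every one is W ⇒ L
n=34: can move to 17, which is L ⇒ W
n=35: moves to 28(W), 30(W), 34(W); every one is W ⇒ L
n=36: can move to 27, which is L ⇒ W
L entries with 0 ≤ n ≤ 36: n = 0, 2, 5, 7, 9, 11, 13, 15, 17, 19, 21, 23, 25, 27, 29, 31, 33, 35; that makes 18.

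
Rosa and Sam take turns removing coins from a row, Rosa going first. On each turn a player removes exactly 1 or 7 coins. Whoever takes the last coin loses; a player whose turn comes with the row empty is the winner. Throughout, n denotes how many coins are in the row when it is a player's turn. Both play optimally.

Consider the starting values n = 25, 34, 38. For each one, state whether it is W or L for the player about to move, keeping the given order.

25: L, 34: W, 38: W

Positions with no move are W. A position that does have a move is losing for the player to move precisely when every available move leads to a winning position for the opponent. Fill in the labels:
n=0: no move; the opponent has just taken the last coin and therefore loses → W
n=1: L (sole option 0(W) is W)
n=2: W (go to 1, an L position)
n=3: L (sole option 2(W) is W)
n=4: W (go to 3, an L position)
n=5: L (sole option 4(W) is W)
n=6: W (go to 5, an L position)
n=7: L (options 6(W), 0(W) are all W)
n=8: W (go to 7, an L position)
n=9: L (options 8(W), 2(W) are all W)
n=10: W (go to 9, an L position)
n=11: L (options 10(W), 4(W) are all W)
n=12: W (go to 11, an L position)
n=13: L (options 12(W), 6(W) are all W)
n=14: W (go to 13, an L position)
n=15: L (options 14(W), 8(W) are all W)
n=16: W (go to 15, an L position)
n=17: L (options 16(W), 10(W) are all W)
n=18: W (go to 17, an L position)
n=19: L (options 18(W), 12(W) are all W)
n=20: W (go to 19, an L position)
n=21: L (options 20(W), 14(W) are all W)
n=22: W (go to 21, an L position)
n=23: L (options 22(W), 16(W) are all W)
n=24: W (go to 23, an L position)
n=25: L (options 24(W), 18(W) are all W)
n=26: W (go to 25, an L position)
n=27: L (options 26(W), 20(W) are all W)
n=28: W (go to 27, an L position)
n=29: L (options 28(W), 22(W) are all W)
n=30: W (go to 29, an L position)
n=31: L (options 30(W), 24(W) are all W)
n=32: W (go to 31, an L position)
n=33: L (options 32(W), 26(W) are all W)
n=34: W (go to 33, an L position)
n=35: L (options 34(W), 28(W) are all W)
n=36: W (go to 35, an L position)
n=37: L (options 36(W), 30(W) are all W)
n=38: W (go to 37, an L position)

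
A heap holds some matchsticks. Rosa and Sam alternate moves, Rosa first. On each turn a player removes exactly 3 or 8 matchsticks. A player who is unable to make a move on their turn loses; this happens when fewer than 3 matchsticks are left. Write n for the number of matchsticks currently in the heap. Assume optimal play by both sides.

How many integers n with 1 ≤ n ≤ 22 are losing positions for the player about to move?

Classify positions by backward induction: terminal positions (no move available) are L. From any other position, the mover wins iff some move reaches an L.
n=0: no move → L
n=1: no move → L
n=2: no move → L
n=3: W (go to 0, an L position)
n=4: W (go to 1, an L position)
n=5: W (go to 2, an L position)
n=6: L (sole option 3(W) is W)
n=7: L (sole option 4(W) is W)
n=8: W (go to 0, an L position)
n=9: W (go to 6, an L position)
n=10: W (go to 7, an L position)
n=11: L (options 8(W), 3(W) are all W)
n=12: L (options 9(W), 4(W) are all W)
n=13: L (options 10(W), 5(W) are all W)
n=14: W (go to 11, an L position)
n=15: W (go to 12, an L position)
n=16: W (go to 13, an L position)
n=17: L (options 14(W), 9(W) are all W)
n=18: L (options 15(W), 10(W) are all W)
n=19: W (go to 11, an L position)
n=20: W (go to 17, an L position)
n=21: W (go to 18, an L position)
n=22: L (options 19(W), 14(W) are all W)
L entries with 1 ≤ n ≤ 22 (n=0 is outside the asked range and is not counted): n = 1, 2, 6, 7, 11, 12, 13, 17, 18, 22; that makes 10.

10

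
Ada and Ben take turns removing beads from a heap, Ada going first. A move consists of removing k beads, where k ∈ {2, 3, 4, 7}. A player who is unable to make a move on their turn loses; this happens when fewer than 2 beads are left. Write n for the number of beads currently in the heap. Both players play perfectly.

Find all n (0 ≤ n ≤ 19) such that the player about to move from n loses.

0, 1, 6, 11, 12, 17

Compute win/loss labels from the base case upward. A position with no move is L. Any other position is W if it can reach an L in one move, else L.
n=0: no move → L
n=1: no move → L
n=2: can move to 0, which is L ⇒ W
n=3: can move to 1, which is L ⇒ W
n=4: can move to 1, which is L ⇒ W
n=5: can move to 1, which is L ⇒ W
n=6: moves to 4(W), 3(W), 2(W); every one is W ⇒ L
n=7: can move to 0, which is L ⇒ W
n=8: can move to 6, which is L ⇒ W
n=9: can move to 6, which is L ⇒ W
n=10: can move to 6, which is L ⇒ W
n=11: moves to 9(W), 8(W), 7(W), 4(W); every one is W ⇒ L
n=12: moves to 10(W), 9(W), 8(W), 5(W); every one is W ⇒ L
n=13: can move to 11, which is L ⇒ W
n=14: can move to 12, which is L ⇒ W
n=15: can move to 12, which is L ⇒ W
n=16: can move to 12, which is L ⇒ W
n=17: moves to 15(W), 14(W), 13(W), 10(W); every one is W ⇒ L
n=18: can move to 11, which is L ⇒ W
n=19: can move to 17, which is L ⇒ W
Reading off the rows marked L gives the requested list; there are 6 such values of n.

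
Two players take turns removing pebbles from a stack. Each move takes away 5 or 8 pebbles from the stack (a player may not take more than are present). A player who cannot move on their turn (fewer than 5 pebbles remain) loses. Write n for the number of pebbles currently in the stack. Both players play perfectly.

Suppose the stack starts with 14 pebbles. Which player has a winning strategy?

The second player wins.

Work bottom-up. With no move the player to move loses. Otherwise the position is W if at least one move leads to an L position for the opponent, and L if every move leads to a W.
n=0: no move → L
n=1: no move → L
n=2: no move → L
n=3: no move → L
n=4: no move → L
n=5: →0(L), so W
n=6: →1(L), so W
n=7: →2(L), so W
n=8: →3(L), so W
n=9: →4(L), so W
n=10: →2(L), so W
n=11: →3(L), so W
n=12: →4(L), so W
n=13: →8(W), 5(W) — all W, so L
n=14: →9(W), 6(W) — all W, so L
The starting position 14 is L: whatever the player to move does, the opponent receives a W position.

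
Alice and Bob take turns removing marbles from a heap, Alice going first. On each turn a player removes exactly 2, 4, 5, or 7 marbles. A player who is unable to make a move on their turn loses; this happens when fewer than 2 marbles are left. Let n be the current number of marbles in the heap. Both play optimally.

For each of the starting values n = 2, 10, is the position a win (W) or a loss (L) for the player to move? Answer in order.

2: W, 10: L

Positions with no move are L. A position that does have a move is losing for the player to move precisely when every available move leads to a winning position for the opponent. Fill in the labels:
n=0: no move → L
n=1: no move → L
n=2: W (go to 0, an L position)
n=3: W (go to 1, an L position)
n=4: W (go to 0, an L position)
n=5: W (go to 1, an L position)
n=6: W (go to 1, an L position)
n=7: W (go to 0, an L position)
n=8: W (go to 1, an L position)
n=9: L (options 7(W), 5(W), 4(W), 2(W) are all W)
n=10: L (options 8(W), 6(W), 5(W), 3(W) are all W)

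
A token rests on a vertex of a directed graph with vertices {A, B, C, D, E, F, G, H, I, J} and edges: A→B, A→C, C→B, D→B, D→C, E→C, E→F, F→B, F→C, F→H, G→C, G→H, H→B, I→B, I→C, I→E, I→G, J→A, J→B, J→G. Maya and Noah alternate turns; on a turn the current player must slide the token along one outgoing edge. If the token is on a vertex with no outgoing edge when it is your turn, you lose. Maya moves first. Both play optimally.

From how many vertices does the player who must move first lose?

Label each position W (a win for the player to move) or L (a loss). A position with no legal move is L; any other position is W exactly when some move reaches an L, and L when every move reaches a W.
Every edge goes from a vertex to one that appears earlier in the order B, C, H, F, D, A, G, E, J, I, so processing vertices in that order labels each vertex after all of its successors.
B: no outgoing edge → L
C: →B(L), so W
H: →B(L), so W
F: →B(L), so W
D: →B(L), so W
A: →B(L), so W
G: →H(W), C(W) — all W, so L
E: →F(W), C(W) — all W, so L
J: →G(L), so W
I: →E(L), so W
The L vertices are B, E, G; that is 3 in all.

3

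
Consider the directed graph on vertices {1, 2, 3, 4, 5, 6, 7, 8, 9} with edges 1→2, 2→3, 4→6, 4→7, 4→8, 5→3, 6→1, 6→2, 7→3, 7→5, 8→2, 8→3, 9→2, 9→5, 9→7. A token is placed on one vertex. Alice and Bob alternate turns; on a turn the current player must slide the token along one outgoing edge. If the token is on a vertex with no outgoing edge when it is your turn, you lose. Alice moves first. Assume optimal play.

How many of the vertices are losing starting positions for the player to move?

4

Positions with no move are L. A position that does have a move is losing for the player to move precisely when every available move leads to a winning position for the opponent. Fill in the labels:
Every edge goes from a vertex to one that appears earlier in the order 3, 2, 8, 5, 1, 7, 6, 4, 9, so processing vertices in that order labels each vertex after all of its successors.
3: no outgoing edge → L
2: can move to 3, which is L ⇒ W
8: can move to 3, which is L ⇒ W
5: can move to 3, which is L ⇒ W
1: the only move is to 2(W), a W ⇒ L
7: can move to 3, which is L ⇒ W
6: can move to 1, which is L ⇒ W
4: moves to 6(W), 7(W), 8(W); every one is W ⇒ L
9: moves to 7(W), 5(W), 2(W); every one is W ⇒ L
The L vertices are 1, 3, 4, 9; that is 4 in all.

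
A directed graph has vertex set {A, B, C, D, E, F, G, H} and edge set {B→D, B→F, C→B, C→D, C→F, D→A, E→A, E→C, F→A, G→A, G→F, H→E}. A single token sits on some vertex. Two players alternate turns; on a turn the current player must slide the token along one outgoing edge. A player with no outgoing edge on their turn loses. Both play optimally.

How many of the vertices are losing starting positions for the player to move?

Compute win/loss labels from the base case upward. A position with no move is L. Any other position is W if it can reach an L in one move, else L.
Every edge goes from a vertex to one that appears earlier in the order A, D, F, B, C, E, H, G, so processing vertices in that order labels each vertex after all of its successors.
A: no outgoing edge → L
D: →A(L), so W
F: →A(L), so W
B: →F(W), D(W) — all W, so L
C: →B(L), so W
E: →A(L), so W
H: →E(W) only, which is W, so L
G: →A(L), so W
The L vertices are A, B, H; that is 3 in all.

3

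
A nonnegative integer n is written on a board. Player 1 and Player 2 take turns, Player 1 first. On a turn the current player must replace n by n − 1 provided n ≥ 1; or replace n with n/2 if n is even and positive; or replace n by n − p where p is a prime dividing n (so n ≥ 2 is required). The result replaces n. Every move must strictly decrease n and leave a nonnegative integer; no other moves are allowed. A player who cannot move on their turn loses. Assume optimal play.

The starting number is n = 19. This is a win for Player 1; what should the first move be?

Build the W/L table. Terminal = L. A non-terminal position is W if it has a move to some L; otherwise it is L.
n=0: no move → L
n=1: reaches L-position 0 → W
n=2: reaches L-position 0 → W
n=3: reaches L-position 0 → W
n=4: only reaches 2(W), 3(W), all W → L
n=5: reaches L-position 0 → W
n=6: reaches L-position 4 → W
n=7: reaches L-position 0 → W
n=8: reaches L-position 4 → W
n=9: only reaches 6(W), 8(W), all W → L
n=10: reaches L-position 9 → W
n=11: reaches L-position 0 → W
n=12: reaches L-position 9 → W
n=13: reaches L-position 0 → W
n=14: only reaches 7(W), 12(W), 13(W), all W → L
n=15: reaches L-position 14 → W
n=16: reaches L-position 14 → W
n=17: reaches L-position 0 → W
n=18: reaches L-position 9 → W
n=19: reaches L-position 0 → W
From 19, the L positions reachable in one move are: 0.

Move to 0.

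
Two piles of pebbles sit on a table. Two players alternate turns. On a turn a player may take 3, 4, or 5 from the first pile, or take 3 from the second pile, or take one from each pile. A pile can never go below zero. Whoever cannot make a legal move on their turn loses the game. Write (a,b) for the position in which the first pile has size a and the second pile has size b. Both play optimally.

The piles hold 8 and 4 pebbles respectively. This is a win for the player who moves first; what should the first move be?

Classify positions by backward induction: terminal positions (no move available) are L. From any other position, the mover wins iff some move reaches an L.
No move ever increases a pile, so every position that can arise here has a ≤ 8 and b ≤ 4; it is enough to label the cells with 0 ≤ a ≤ 8 and 0 ≤ b ≤ 4.
Every move lowers a or b (never raises either), so fill the grid row by row in increasing a, and left to right within a row: each cell's successors are then already labelled.
      b=0  b=1  b=2  b=3  b=4
a=0:    L    L    L    W    W
a=1:    L    W    W    W    L
a=2:    L    W    L    W    L
a=3:    W    W    W    W    L
a=4:    W    W    W    L    W
a=5:    W    W    W    L    W
a=6:    W    L    W    L    W
a=7:    W    L    W    W    W
a=8:    L    L    W    W    W
Cells with no legal move (terminal, hence L): (0,0), (0,1), (0,2), (1,0), (2,0).
The remaining L cells, each justified by listing all of its moves:
(1,4): →(1,1)(W), (0,3)(W) — all W, so L
(2,2): →(1,1)(W) only, which is W, so L
(2,4): →(2,1)(W), (1,3)(W) — all W, so L
(3,4): →(0,4)(W), (3,1)(W), (2,3)(W) — all W, so L
(4,3): →(1,3)(W), (0,3)(W), (4,0)(W), (3,2)(W) — all W, so L
(5,3): →(2,3)(W), (1,3)(W), (0,3)(W), (5,0)(W), (4,2)(W) — all W, so L
(6,1): →(3,1)(W), (2,1)(W), (1,1)(W), (5,0)(W) — all W, so L
(6,3): →(3,3)(W), (2,3)(W), (1,3)(W), (6,0)(W), (5,2)(W) — all W, so L
(7,1): →(4,1)(W), (3,1)(W), (2,1)(W), (6,0)(W) — all W, so L
(8,0): →(5,0)(W), (4,0)(W), (3,0)(W) — all W, so L
(8,1): →(5,1)(W), (4,1)(W), (3,1)(W), (7,0)(W) — all W, so L
Every other cell has at least one move into one of the L cells above, so it is W.
From (8,4), the L positions reachable in one move are: (3,4), (8,1). Any move reaching one of these is winning.

Move to (3,4).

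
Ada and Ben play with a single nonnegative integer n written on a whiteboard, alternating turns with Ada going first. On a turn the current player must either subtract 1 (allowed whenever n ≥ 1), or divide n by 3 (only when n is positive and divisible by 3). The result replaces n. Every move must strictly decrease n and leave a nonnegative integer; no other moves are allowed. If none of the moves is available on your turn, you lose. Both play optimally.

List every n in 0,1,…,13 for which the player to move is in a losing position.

0, 2, 4, 7, 9, 11, 13

Use the standard recursion: the mover loses at a terminal position; elsewhere, the mover wins exactly when some move hands the opponent an L position.
n=0: no move → L
n=1: →0(L), so W
n=2: →1(W) only, which is W, so L
n=3: →2(L), so W
n=4: →3(W) only, which is W, so L
n=5: →4(L), so W
n=6: →2(L), so W
n=7: →6(W) only, which is W, so L
n=8: →7(L), so W
n=9: →3(W), 8(W) — all W, so L
n=10: →9(L), so W
n=11: →10(W) only, which is W, so L
n=12: →4(L), so W
n=13: →12(W) only, which is W, so L
The losing starting values of n are exactly the entries labelled L in this table (7 of them).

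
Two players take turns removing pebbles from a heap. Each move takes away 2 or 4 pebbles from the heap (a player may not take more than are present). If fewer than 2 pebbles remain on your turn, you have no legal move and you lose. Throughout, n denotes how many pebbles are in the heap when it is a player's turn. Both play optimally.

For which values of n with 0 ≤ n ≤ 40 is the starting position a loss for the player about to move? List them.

0, 1, 6, 7, 12, 13, 18, 19, 24, 25, 30, 31, 36, 37

Work bottom-up. With no move the player to move loses. Otherwise the position is W if at least one move leads to an L position for the opponent, and L if every move leads to a W.
n=0: no move → L
n=1: no move → L
n=2: reaches L-position 0 → W
n=3: reaches L-position 1 → W
n=4: reaches L-position 0 → W
n=5: reaches L-position 1 → W
n=6: only reaches 4(W), 2(W), all W → L
n=7: only reaches 5(W), 3(W), all W → L
n=8: reaches L-position 6 → W
n=9: reaches L-position 7 → W
n=10: reaches L-position 6 → W
n=11: reaches L-position 7 → W
n=12: only reaches 10(W), 8(W), all W → L
n=13: only reaches 11(W), 9(W), all W → L
n=14: reaches L-position 12 → W
n=15: reaches L-position 13 → W
n=16: reaches L-position 12 → W
n=17: reaches L-position 13 → W
n=18: only reaches 16(W), 14(W), all W → L
n=19: only reaches 17(W), 15(W), all W → L
n=20: reaches L-position 18 → W
n=21: reaches L-position 19 → W
n=22: reaches L-position 18 → W
n=23: reaches L-position 19 → W
n=24: only reaches 22(W), 20(W), all W → L
n=25: only reaches 23(W), 21(W), all W → L
n=26: reaches L-position 24 → W
n=27: reaches L-position 25 → W
n=28: reaches L-position 24 → W
n=29: reaches L-position 25 → W
n=30: only reaches 28(W), 26(W), all W → L
n=31: only reaches 29(W), 27(W), all W → L
n=32: reaches L-position 30 → W
n=33: reaches L-position 31 → W
n=34: reaches L-position 30 → W
n=35: reaches L-position 31 → W
n=36: only reaches 34(W), 32(W), all W → L
n=37: only reaches 35(W), 33(W), all W → L
n=38: reaches L-position 36 → W
n=39: reaches L-position 37 → W
n=40: reaches L-position 36 → W
The losing starting values of n are exactly the entries labelled L in this table (14 of them).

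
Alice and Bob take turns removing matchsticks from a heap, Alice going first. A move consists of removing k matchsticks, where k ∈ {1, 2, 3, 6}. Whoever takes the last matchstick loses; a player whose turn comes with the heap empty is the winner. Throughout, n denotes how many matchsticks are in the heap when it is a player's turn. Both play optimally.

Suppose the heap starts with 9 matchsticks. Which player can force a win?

Bob wins.

Use the standard recursion: the mover wins at a terminal position; elsewhere, the mover wins exactly when some move hands the opponent an L position.
n=0: no move; the opponent has just taken the last matchstick and therefore loses → W
n=1: L (sole option 0(W) is W)
n=2: W (go to 1, an L position)
n=3: W (go to 1, an L position)
n=4: W (go to 1, an L position)
n=5: L (options 4(W), 3(W), 2(W) are all W)
n=6: W (go to 5, an L position)
n=7: W (go to 5, an L position)
n=8: W (go to 5, an L position)
n=9: L (options 8(W), 7(W), 6(W), 3(W) are all W)
Every move from 9 reaches a W position, so the mover loses.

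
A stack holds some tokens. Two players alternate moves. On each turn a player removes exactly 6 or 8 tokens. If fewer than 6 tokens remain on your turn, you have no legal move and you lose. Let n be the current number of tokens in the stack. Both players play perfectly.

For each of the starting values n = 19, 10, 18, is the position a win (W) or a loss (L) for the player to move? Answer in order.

Compute win/loss labels from the base case upward. A position with no move is L. Any other position is W if it can reach an L in one move, else L.
n=0: no move → L
n=1: no move → L
n=2: no move → L
n=3: no move → L
n=4: no move → L
n=5: no move → L
n=6: →0(L), so W
n=7: →1(L), so W
n=8: →2(L), so W
n=9: →3(L), so W
n=10: →4(L), so W
n=11: →5(L), so W
n=12: →4(L), so W
n=13: →5(L), so W
n=14: →8(W), 6(W) — all W, so L
n=15: →9(W), 7(W) — all W, so L
n=16: →10(W), 8(W) — all W, so L
n=17: →11(W), 9(W) — all W, so L
n=18: →12(W), 10(W) — all W, so L
n=19: →13(W), 11(W) — all W, so L

19: L, 10: W, 18: L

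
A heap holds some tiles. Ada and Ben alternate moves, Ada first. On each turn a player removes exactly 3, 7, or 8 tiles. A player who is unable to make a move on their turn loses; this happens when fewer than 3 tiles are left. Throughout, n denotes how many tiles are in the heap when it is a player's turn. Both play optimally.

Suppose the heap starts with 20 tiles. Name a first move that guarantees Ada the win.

Remove 3, leaving 17.

Label each position W (a win for the player to move) or L (a loss). A position with no legal move is L; any other position is W exactly when some move reaches an L, and L when every move reaches a W.
n=0: no move → L
n=1: no move → L
n=2: no move → L
n=3: reaches L-position 0 → W
n=4: reaches L-position 1 → W
n=5: reaches L-position 2 → W
n=6: only reaches 3(W), which is W → L
n=7: reaches L-position 0 → W
n=8: reaches L-position 1 → W
n=9: reaches L-position 6 → W
n=10: reaches L-position 2 → W
n=11: only reaches 8(W), 4(W), 3(W), all W → L
n=12: only reaches 9(W), 5(W), 4(W), all W → L
n=13: reaches L-position 6 → W
n=14: reaches L-position 11 → W
n=15: reaches L-position 12 → W
n=16: only reaches 13(W), 9(W), 8(W), all W → L
n=17: only reaches 14(W), 10(W), 9(W), all W → L
n=18: reaches L-position 11 → W
n=19: reaches L-position 16 → W
n=20: reaches L-position 17 → W
From 20, the L positions reachable in one move are: 17, 12. Any move reaching one of these is winning.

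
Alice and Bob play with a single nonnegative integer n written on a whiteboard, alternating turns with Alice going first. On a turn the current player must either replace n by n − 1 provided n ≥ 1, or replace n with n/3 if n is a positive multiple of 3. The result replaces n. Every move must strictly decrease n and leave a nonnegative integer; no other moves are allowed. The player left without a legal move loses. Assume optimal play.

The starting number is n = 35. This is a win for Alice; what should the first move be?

Label each position W (a win for the player to move) or L (a loss). A position with no legal move is L; any other position is W exactly when some move reaches an L, and L when every move reaches a W.
n=0: no move → L
n=1: reaches L-position 0 → W
n=2: only reaches 1(W), which is W → L
n=3: reaches L-position 2 → W
n=4: only reaches 3(W), which is W → L
n=5: reaches L-position 4 → W
n=6: reaches L-position 2 → W
n=7: only reaches 6(W), which is W → L
n=8: reaches L-position 7 → W
n=9: only reaches 3(W), 8(W), all W → L
n=10: reaches L-position 9 → W
n=11: only reaches 10(W), which is W → L
n=12: reaches L-position 4 → W
n=13: only reaches 12(W), which is W → L
n=14: reaches L-position 13 → W
n=15: only reaches 5(W), 14(W), all W → L
n=16: reaches L-position 15 → W
n=17: only reaches 16(W), which is W → L
n=18: reaches L-position 17 → W
n=19: only reaches 18(W), which is W → L
n=20: reaches L-position 19 → W
n=21: reaches L-position 7 → W
n=22: only reaches 21(W), which is W → L
n=23: reaches L-position 22 → W
n=24: only reaches 8(W), 23(W), all W → L
n=25: reaches L-position 24 → W
n=26: only reaches 25(W), which is W → L
n=27: reaches L-position 9 → W
n=28: only reaches 27(W), which is W → L
n=29: reaches L-position 28 → W
n=30: only reaches 10(W), 29(W), all W → L
n=31: reaches L-position 30 → W
n=32: only reaches 31(W), which is W → L
n=33: reaches L-position 11 → W
n=34: only reaches 33(W), which is W → L
n=35: reaches L-position 34 → W
From 35, the L positions reachable in one move are: 34.

Move to 34.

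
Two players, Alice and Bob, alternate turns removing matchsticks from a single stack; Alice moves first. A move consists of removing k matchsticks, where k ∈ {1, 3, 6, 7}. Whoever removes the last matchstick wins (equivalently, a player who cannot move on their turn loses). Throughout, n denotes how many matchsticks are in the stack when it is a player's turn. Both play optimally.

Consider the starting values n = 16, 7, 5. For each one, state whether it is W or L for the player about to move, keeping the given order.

16: L, 7: W, 5: W

Classify positions by backward induction: terminal positions (no move available) are L. From any other position, the mover wins iff some move reaches an L.
n=0: no move → L
n=1: →0(L), so W
n=2: →1(W) only, which is W, so L
n=3: →2(L), so W
n=4: →3(W), 1(W) — all W, so L
n=5: →4(L), so W
n=6: →0(L), so W
n=7: →4(L), so W
n=8: →2(L), so W
n=9: →2(L), so W
n=10: →4(L), so W
n=11: →4(L), so W
n=12: →11(W), 9(W), 6(W), 5(W) — all W, so L
n=13: →12(L), so W
n=14: →13(W), 11(W), 8(W), 7(W) — all W, so L
n=15: →14(L), so W
n=16: →15(W), 13(W), 10(W), 9(W) — all W, so L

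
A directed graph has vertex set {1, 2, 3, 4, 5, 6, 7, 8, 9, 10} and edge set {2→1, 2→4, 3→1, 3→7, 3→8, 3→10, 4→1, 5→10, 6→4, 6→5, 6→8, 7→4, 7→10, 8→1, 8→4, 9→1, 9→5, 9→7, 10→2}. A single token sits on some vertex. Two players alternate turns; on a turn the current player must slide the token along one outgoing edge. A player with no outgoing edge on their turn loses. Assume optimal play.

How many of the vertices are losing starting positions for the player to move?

Use the standard recursion: the mover loses at a terminal position; elsewhere, the mover wins exactly when some move hands the opponent an L position.
Every edge goes from a vertex to one that appears earlier in the order 1, 4, 8, 2, 10, 7, 5, 9, 3, 6, so processing vertices in that order labels each vertex after all of its successors.
1: no outgoing edge → L
4: W (go to 1, an L position)
8: W (go to 1, an L position)
2: W (go to 1, an L position)
10: L (sole option 2(W) is W)
7: W (go to 10, an L position)
5: W (go to 10, an L position)
9: W (go to 1, an L position)
3: W (go to 10, an L position)
6: L (options 5(W), 8(W), 4(W) are all W)
The L vertices are 1, 6, 10; that is 3 in all.

3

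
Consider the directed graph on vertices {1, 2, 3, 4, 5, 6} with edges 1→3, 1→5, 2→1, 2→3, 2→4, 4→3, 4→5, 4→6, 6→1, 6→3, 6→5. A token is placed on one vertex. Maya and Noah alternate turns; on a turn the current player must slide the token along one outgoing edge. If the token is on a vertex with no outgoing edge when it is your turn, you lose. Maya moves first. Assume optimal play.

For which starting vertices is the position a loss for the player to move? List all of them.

3, 5

Compute win/loss labels from the base case upward. A position with no move is L. Any other position is W if it can reach an L in one move, else L.
Every edge goes from a vertex to one that appears earlier in the order 3, 5, 1, 6, 4, 2, so processing vertices in that order labels each vertex after all of its successors.
3: no outgoing edge → L
5: no outgoing edge → L
1: W (go to 5, an L position)
6: W (go to 5, an L position)
4: W (go to 5, an L position)
2: W (go to 3, an L position)
The losing starting vertices are exactly the entries labelled L in this table (2 of them).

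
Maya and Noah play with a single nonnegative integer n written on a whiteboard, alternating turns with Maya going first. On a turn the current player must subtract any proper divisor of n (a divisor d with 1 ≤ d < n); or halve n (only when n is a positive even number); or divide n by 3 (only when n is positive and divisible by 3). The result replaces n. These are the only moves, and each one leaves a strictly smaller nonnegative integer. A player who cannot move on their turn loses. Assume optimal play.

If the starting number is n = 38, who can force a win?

Compute win/loss labels from the base case upward. A position with no move is L. Any other position is W if it can reach an L in one move, else L.
n=0: no move → L
n=1: no move → L
n=2: →1(L), so W
n=3: →1(L), so W
n=4: →2(W), 3(W) — all W, so L
n=5: →4(L), so W
n=6: →4(L), so W
n=7: →6(W) only, which is W, so L
n=8: →4(L), so W
n=9: →3(W), 6(W), 8(W) — all W, so L
n=10: →9(L), so W
n=11: →10(W) only, which is W, so L
n=12: →4(L), so W
n=13: →12(W) only, which is W, so L
n=14: →7(L), so W
n=15: →5(W), 10(W), 12(W), 14(W) — all W, so L
n=16: →15(L), so W
n=17: →16(W) only, which is W, so L
n=18: →9(L), so W
n=19: →18(W) only, which is W, so L
n=20: →15(L), so W
n=21: →7(L), so W
n=22: →11(L), so W
n=23: →22(W) only, which is W, so L
n=24: →23(L), so W
n=25: →20(W), 24(W) — all W, so L
n=26: →13(L), so W
n=27: →9(L), so W
n=28: →14(W), 21(W), 24(W), 26(W), 27(W) — all W, so L
n=29: →28(L), so W
n=30: →15(L), so W
n=31: →30(W) only, which is W, so L
n=32: →28(L), so W
n=33: →11(L), so W
n=34: →17(L), so W
n=35: →28(L), so W
n=36: →12(W), 18(W), 24(W), 27(W), 30(W), 32(W), 33(W), 34(W), 35(W) — all W, so L
n=37: →36(L), so W
n=38: →19(L), so W
From 38 Maya can move to 19, reaching an L position.

Maya wins.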